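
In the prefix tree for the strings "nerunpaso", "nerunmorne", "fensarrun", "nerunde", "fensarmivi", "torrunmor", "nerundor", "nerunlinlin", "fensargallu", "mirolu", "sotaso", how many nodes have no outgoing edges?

A leaf is a node with no children — equivalently, the end of a word that is not a proper prefix of any other stored word.
Those words: "fensargallu", "fensarmivi", "fensarrun", "mirolu", "nerunde", "nerundor", "nerunlinlin", "nerunmorne", "nerunpaso", "sotaso", "torrunmor"
Leaf count: 11

11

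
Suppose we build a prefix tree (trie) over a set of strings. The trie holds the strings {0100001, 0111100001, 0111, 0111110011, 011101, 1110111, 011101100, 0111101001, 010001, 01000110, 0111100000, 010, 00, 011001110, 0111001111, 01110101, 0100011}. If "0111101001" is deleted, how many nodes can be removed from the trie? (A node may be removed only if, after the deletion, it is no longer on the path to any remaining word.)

After clearing the end-marker at "0111101001", prune upward until reaching a node still needed by another word.
The suffix "1001" (4 nodes) is used only by "0111101001"; the node for "011110" still has the child "0", so pruning stops there.
Nodes removed: 4

4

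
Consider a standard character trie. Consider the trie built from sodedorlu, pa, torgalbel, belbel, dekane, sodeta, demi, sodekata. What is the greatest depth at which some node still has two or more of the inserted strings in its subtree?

4

Equivalently: take the maximum, over all pairs, of their longest common prefix length.
"sodedorlu" and "sodekata" agree on "sode" (4 characters) before diverging; nothing deeper is shared.
Longest shared-prefix length: 4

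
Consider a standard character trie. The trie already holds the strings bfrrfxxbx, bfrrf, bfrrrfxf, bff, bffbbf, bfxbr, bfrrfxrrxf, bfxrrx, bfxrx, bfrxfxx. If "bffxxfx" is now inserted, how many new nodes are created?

4

Walking "bffxxfx" from the root, the first 3 characters ("bff") follow existing edges; "x" is the first miss.
So 7 − 3 = 4 new nodes.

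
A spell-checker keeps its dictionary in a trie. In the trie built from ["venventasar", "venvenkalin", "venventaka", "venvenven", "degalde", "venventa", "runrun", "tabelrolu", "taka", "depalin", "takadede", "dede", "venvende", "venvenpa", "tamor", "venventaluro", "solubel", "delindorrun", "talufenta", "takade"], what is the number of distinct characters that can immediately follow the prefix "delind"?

1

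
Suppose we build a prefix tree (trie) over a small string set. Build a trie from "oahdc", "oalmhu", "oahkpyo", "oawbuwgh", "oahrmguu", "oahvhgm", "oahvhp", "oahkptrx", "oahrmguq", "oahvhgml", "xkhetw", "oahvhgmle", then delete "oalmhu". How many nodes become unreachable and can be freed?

4

After clearing the end-marker at "oalmhu", prune upward until reaching a node still needed by another word.
The suffix "lmhu" (4 nodes) is used only by "oalmhu"; the node for "oa" still has the child "h", so pruning stops there.
Nodes removed: 4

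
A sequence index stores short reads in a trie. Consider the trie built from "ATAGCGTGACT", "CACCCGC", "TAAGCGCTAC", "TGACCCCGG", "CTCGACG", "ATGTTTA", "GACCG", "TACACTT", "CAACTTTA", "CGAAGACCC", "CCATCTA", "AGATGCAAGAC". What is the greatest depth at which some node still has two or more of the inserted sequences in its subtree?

Equivalently: take the maximum, over all pairs, of their longest common prefix length.
e.g. "ATAGCGTGACT" and "ATGTTTA" share the prefix "AT" of length 2; no pair shares a longer one.
Longest shared-prefix length: 2

2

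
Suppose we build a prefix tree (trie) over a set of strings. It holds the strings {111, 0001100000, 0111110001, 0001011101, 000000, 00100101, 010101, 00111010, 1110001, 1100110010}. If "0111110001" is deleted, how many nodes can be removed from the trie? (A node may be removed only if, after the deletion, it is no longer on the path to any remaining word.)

8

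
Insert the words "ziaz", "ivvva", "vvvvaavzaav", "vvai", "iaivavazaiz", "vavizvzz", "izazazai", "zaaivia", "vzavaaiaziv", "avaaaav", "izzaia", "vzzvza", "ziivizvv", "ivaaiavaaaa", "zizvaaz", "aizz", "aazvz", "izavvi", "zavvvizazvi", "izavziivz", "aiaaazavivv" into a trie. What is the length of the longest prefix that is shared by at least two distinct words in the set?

4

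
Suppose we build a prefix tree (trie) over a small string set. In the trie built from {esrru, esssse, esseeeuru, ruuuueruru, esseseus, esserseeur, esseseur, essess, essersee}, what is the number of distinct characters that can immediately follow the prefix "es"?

Walk "es" from the root, arriving at one node.
Characters that immediately follow "es" among the stored strings: {r, s}.
That node has 2 child edges.

2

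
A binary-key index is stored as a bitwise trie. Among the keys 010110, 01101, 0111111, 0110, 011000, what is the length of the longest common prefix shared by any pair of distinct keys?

4

Look for the deepest trie node that still has at least two words in its subtree.
"0110" and "011000" agree on "0110" (4 characters) before diverging; nothing deeper is shared.
Longest shared-prefix length: 4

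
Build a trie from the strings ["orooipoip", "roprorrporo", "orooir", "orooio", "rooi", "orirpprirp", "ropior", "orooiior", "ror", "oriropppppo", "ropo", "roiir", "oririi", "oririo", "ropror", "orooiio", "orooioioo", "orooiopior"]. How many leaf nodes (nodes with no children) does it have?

15

A leaf is a node with no children — equivalently, the end of a word that is not a proper prefix of any other stored word.
Those words: "oririi", "oririo", "oriropppppo", "orirpprirp", "orooiior", "orooioioo", "orooiopior", "orooipoip", "orooir", "roiir", "rooi", "ropior", "ropo", "roprorrporo", "ror"
Leaf count: 15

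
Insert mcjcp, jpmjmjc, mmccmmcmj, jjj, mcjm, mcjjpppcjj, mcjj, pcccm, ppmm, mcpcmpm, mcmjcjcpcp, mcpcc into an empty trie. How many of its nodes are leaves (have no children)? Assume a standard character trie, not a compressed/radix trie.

Leaves are exactly the stored words that no other stored word extends.
Those words: "jjj", "jpmjmjc", "mcjcp", "mcjjpppcjj", "mcjm", "mcmjcjcpcp", "mcpcc", "mcpcmpm", "mmccmmcmj", "pcccm", "ppmm"
Leaf count: 11

11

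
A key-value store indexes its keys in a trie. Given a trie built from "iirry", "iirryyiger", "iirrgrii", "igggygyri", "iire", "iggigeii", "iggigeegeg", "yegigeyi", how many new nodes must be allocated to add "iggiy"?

"iggi" is already a path in the trie; the remaining "y" must be added.
New nodes needed: |"iggiy"| − 4 = 5 − 4 = 1.

1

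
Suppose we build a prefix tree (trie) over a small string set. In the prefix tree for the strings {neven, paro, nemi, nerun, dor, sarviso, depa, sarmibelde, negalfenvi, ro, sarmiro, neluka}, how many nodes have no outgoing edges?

12

A leaf is a node with no children — equivalently, the end of a word that is not a proper prefix of any other stored word.
Those words: "depa", "dor", "negalfenvi", "neluka", "nemi", "nerun", "neven", "paro", "ro", "sarmibelde", "sarmiro", "sarviso"
Leaf count: 12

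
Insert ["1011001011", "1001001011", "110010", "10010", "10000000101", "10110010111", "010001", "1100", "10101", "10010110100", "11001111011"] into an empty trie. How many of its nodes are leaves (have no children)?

Leaves are exactly the stored words that no other stored word extends.
Those words: "010001", "10000000101", "1001001011", "10010110100", "10101", "10110010111", "110010", "11001111011"
Leaf count: 8

8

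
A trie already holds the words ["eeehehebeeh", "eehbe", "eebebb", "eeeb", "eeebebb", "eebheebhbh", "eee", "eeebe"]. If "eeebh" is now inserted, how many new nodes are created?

1

The longest prefix of "eeebh" already in the trie is "eeeb" (length 4).
So 5 − 4 = 1 new nodes.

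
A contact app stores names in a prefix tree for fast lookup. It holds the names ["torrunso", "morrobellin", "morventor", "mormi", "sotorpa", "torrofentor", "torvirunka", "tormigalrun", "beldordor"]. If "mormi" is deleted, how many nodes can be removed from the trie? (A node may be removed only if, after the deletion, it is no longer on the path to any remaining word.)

After clearing the end-marker at "mormi", prune upward until reaching a node still needed by another word.
The suffix "mi" (2 nodes) is used only by "mormi"; the node for "mor" still has the child "r", so pruning stops there.
Nodes removed: 2

2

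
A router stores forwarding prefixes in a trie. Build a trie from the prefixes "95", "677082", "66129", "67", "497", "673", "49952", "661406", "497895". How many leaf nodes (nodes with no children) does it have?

7

A leaf is a node with no children — equivalently, the end of a word that is not a proper prefix of any other stored word.
Those words: "497895", "49952", "66129", "661406", "673", "677082", "95"
Leaf count: 7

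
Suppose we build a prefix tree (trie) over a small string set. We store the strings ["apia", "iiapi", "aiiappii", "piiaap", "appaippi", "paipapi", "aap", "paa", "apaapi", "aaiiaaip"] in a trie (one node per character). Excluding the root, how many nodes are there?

47

Trace insertions, counting only characters that open a new branch:
  "apia" → 4 new (a, p, i, a)
  "iiapi" → 5 new (i, i, a, p, i)
  "aiiappii" → prefix "a" already present; 7 new (i, i, a, p, p, i, i)
  "piiaap" → 6 new (p, i, i, a, a, p)
  "appaippi" → prefix "ap" already present; 6 new (p, a, i, p, p, i)
  "paipapi" → prefix "p" already present; 6 new (a, i, p, a, p, i)
  "aap" → prefix "a" already present; 2 new (a, p)
  "paa" → prefix "pa" already present; 1 new (a)
  "apaapi" → prefix "ap" already present; 4 new (a, a, p, i)
  "aaiiaaip" → prefix "aa" already present; 6 new (i, i, a, a, i, p)
Total nodes = 4 + 5 + 7 + 6 + 6 + 6 + 2 + 1 + 4 + 6 = 47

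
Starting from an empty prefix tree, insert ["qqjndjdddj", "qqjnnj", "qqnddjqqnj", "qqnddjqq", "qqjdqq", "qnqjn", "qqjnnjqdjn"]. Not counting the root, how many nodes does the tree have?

31

Trie structure (* marks end of a word):
(root)
└─ q
   ├─ n
   │  └─ q
   │     └─ j
   │        └─ n *
   └─ q
      ├─ j
      │  ├─ d
      │  │  └─ q
      │  │     └─ q *
      │  └─ n
      │     ├─ d
      │     │  └─ j
      │     │     └─ d
      │     │        └─ d
      │     │           └─ d
      │     │              └─ j *
      │     └─ n
      │        └─ j *
      │           └─ q
      │              └─ d
      │                 └─ j
      │                    └─ n *
      └─ n
         └─ d
            └─ d
               └─ j
                  └─ q
                     └─ q *
                        └─ n
                           └─ j *
Counting every labelled node above: 31.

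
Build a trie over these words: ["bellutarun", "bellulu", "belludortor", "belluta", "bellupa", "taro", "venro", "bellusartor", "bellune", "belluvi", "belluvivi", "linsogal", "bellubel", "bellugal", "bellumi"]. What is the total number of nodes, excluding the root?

Trace insertions, counting only characters that open a new branch:
  "bellutarun" → 10 new (b, e, l, l, u, t, a, r, u, n)
  "bellulu" → prefix "bellu" already present; 2 new (l, u)
  "belludortor" → prefix "bellu" already present; 6 new (d, o, r, t, o, r)
  "belluta" → prefix "belluta" already present; 0 new (none)
  "bellupa" → prefix "bellu" already present; 2 new (p, a)
  "taro" → 4 new (t, a, r, o)
  "venro" → 5 new (v, e, n, r, o)
  "bellusartor" → prefix "bellu" already present; 6 new (s, a, r, t, o, r)
  "bellune" → prefix "bellu" already present; 2 new (n, e)
  "belluvi" → prefix "bellu" already present; 2 new (v, i)
  "belluvivi" → prefix "belluvi" already present; 2 new (v, i)
  "linsogal" → 8 new (l, i, n, s, o, g, a, l)
  "bellubel" → prefix "bellu" already present; 3 new (b, e, l)
  "bellugal" → prefix "bellu" already present; 3 new (g, a, l)
  "bellumi" → prefix "bellu" already present; 2 new (m, i)
Total nodes = 10 + 2 + 6 + 0 + 2 + 4 + 5 + 6 + 2 + 2 + 2 + 8 + 3 + 3 + 2 = 57

57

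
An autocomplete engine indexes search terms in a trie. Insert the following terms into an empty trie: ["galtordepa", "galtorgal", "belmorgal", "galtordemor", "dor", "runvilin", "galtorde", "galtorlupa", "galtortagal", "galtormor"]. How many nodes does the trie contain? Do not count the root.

48

Trace insertions, counting only characters that open a new branch:
  "galtordepa" → 10 new (g, a, l, t, o, r, d, e, p, a)
  "galtorgal" → prefix "galtor" already present; 3 new (g, a, l)
  "belmorgal" → 9 new (b, e, l, m, o, r, g, a, l)
  "galtordemor" → prefix "galtorde" already present; 3 new (m, o, r)
  "dor" → 3 new (d, o, r)
  "runvilin" → 8 new (r, u, n, v, i, l, i, n)
  "galtorde" → prefix "galtorde" already present; 0 new (none)
  "galtorlupa" → prefix "galtor" already present; 4 new (l, u, p, a)
  "galtortagal" → prefix "galtor" already present; 5 new (t, a, g, a, l)
  "galtormor" → prefix "galtor" already present; 3 new (m, o, r)
Total nodes = 10 + 3 + 9 + 3 + 3 + 8 + 0 + 4 + 5 + 3 = 48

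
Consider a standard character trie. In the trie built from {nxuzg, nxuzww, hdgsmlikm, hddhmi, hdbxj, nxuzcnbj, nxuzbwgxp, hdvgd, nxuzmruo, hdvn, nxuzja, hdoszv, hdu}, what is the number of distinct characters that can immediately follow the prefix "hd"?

Walk "hd" from the root, arriving at one node.
Distinct next characters after "hd": b, d, g, o, u, v.
That node has 6 child edges.

6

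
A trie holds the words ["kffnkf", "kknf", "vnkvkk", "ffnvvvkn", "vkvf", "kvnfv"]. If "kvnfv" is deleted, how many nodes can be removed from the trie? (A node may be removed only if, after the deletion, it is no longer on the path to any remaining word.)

A node on "kvnfv"'s path can go only if nothing else ends at it or branches off below it.
The suffix "vnfv" (4 nodes) is used only by "kvnfv"; the node for "k" still has the child "f", so pruning stops there.
Nodes removed: 4

4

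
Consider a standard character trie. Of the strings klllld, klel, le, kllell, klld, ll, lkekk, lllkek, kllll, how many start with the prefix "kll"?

Filter for entries beginning with "kll":
Words under "kll": klld, kllell, kllll, klllld
Count: 4

4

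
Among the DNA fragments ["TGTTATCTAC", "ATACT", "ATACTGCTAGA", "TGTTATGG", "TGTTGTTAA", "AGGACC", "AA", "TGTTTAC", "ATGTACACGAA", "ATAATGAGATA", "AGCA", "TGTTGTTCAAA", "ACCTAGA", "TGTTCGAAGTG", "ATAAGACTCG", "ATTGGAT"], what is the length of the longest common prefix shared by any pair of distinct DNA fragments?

Look for the deepest trie node that still has at least two words in its subtree.
"TGTTGTTAA" and "TGTTGTTCAAA" agree on "TGTTGTT" (7 characters) before diverging; nothing deeper is shared.
Longest shared-prefix length: 7

7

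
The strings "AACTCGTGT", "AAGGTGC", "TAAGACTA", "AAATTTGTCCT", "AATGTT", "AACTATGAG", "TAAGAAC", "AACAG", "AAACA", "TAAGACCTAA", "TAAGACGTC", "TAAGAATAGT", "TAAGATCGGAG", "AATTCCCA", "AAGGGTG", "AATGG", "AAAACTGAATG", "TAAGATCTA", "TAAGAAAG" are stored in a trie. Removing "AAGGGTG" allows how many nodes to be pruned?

3

A node on "AAGGGTG"'s path can go only if nothing else ends at it or branches off below it.
The suffix "GTG" (3 nodes) is used only by "AAGGGTG"; the node for "AAGG" still has the child "T", so pruning stops there.
Nodes removed: 3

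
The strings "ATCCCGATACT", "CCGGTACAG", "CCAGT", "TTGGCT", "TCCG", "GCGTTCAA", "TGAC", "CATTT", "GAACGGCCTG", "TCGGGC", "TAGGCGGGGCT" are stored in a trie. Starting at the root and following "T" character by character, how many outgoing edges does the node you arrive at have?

Walk "T" from the root, arriving at one node.
Distinct next characters after "T": A, C, G, T.
That node has 4 child edges.

4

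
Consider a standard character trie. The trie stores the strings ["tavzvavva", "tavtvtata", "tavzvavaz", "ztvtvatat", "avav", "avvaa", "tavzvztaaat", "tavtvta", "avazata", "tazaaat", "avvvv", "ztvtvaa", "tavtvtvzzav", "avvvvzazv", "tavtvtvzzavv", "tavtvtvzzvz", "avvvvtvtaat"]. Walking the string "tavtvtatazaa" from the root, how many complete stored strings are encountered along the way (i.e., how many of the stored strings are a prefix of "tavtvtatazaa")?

2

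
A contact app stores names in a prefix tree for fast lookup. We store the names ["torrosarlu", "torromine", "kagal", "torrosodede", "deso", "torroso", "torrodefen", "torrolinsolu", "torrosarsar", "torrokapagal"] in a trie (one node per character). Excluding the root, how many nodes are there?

Trace insertions, counting only characters that open a new branch:
  "torrosarlu" → 10 new (t, o, r, r, o, s, a, r, l, u)
  "torromine" → prefix "torro" already present; 4 new (m, i, n, e)
  "kagal" → 5 new (k, a, g, a, l)
  "torrosodede" → prefix "torros" already present; 5 new (o, d, e, d, e)
  "deso" → 4 new (d, e, s, o)
  "torroso" → prefix "torroso" already present; 0 new (none)
  "torrodefen" → prefix "torro" already present; 5 new (d, e, f, e, n)
  "torrolinsolu" → prefix "torro" already present; 7 new (l, i, n, s, o, l, u)
  "torrosarsar" → prefix "torrosar" already present; 3 new (s, a, r)
  "torrokapagal" → prefix "torro" already present; 7 new (k, a, p, a, g, a, l)
Total nodes = 10 + 4 + 5 + 5 + 4 + 0 + 5 + 7 + 3 + 7 = 50

50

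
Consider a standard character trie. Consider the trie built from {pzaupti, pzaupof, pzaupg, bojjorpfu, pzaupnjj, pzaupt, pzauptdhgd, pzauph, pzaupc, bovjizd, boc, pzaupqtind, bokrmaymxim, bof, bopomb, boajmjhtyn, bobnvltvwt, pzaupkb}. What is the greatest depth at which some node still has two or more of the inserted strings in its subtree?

6

Look for the deepest trie node that still has at least two words in its subtree.
"pzaupt" and "pzauptdhgd" agree on "pzaupt" (6 characters) before diverging; nothing deeper is shared.
Longest shared-prefix length: 6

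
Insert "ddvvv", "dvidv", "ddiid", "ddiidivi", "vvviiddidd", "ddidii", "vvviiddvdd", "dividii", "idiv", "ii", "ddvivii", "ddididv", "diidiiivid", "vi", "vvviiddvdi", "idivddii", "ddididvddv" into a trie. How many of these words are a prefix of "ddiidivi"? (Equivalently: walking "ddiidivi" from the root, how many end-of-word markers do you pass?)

Traverse "ddiidivi" character by character; count nodes along the way that are marked as word ends.
Prefixes of the query that are stored words: "ddiid", "ddiidivi"
Count: 2

2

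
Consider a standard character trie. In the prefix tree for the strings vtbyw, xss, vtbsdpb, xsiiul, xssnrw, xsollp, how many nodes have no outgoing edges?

Leaves are exactly the stored words that no other stored word extends.
Those words: "vtbsdpb", "vtbyw", "xsiiul", "xsollp", "xssnrw"
Leaf count: 5

5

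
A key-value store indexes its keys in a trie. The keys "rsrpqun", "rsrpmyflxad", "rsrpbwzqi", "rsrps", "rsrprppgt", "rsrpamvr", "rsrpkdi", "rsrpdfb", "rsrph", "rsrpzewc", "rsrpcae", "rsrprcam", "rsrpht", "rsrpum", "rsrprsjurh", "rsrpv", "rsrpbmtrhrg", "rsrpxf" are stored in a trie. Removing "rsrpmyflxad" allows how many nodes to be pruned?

7

After clearing the end-marker at "rsrpmyflxad", prune upward until reaching a node still needed by another word.
The suffix "myflxad" (7 nodes) is used only by "rsrpmyflxad"; the node for "rsrp" still has the child "q", so pruning stops there.
Nodes removed: 7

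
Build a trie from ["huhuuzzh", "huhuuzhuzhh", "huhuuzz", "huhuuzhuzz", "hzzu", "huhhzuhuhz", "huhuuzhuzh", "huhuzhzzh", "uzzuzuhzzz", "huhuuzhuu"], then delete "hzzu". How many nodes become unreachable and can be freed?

3

Walk "hzzu" from the leaf back toward the root, removing each node that no remaining word uses.
The suffix "zzu" (3 nodes) is used only by "hzzu"; the node for "h" still has the child "u", so pruning stops there.
Nodes removed: 3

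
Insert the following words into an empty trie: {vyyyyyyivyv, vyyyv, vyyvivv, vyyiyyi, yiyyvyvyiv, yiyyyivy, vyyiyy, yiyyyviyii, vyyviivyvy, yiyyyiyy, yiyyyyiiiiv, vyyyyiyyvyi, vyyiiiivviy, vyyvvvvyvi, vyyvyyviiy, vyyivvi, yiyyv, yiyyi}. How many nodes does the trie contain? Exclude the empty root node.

81

Insert word by word; a character creates a node only if that edge doesn't already exist:
  "vyyyyyyivyv" → 11 new (v, y, y, y, y, y, y, i, v, y, v)
  "vyyyv" → prefix "vyyy" already present; 1 new (v)
  "vyyvivv" → prefix "vyy" already present; 4 new (v, i, v, v)
  "vyyiyyi" → prefix "vyy" already present; 4 new (i, y, y, i)
  "yiyyvyvyiv" → 10 new (y, i, y, y, v, y, v, y, i, v)
  "yiyyyivy" → prefix "yiyy" already present; 4 new (y, i, v, y)
  "vyyiyy" → prefix "vyyiyy" already present; 0 new (none)
  "yiyyyviyii" → prefix "yiyyy" already present; 5 new (v, i, y, i, i)
  "vyyviivyvy" → prefix "vyyvi" already present; 5 new (i, v, y, v, y)
  "yiyyyiyy" → prefix "yiyyyi" already present; 2 new (y, y)
  "yiyyyyiiiiv" → prefix "yiyyy" already present; 6 new (y, i, i, i, i, v)
  "vyyyyiyyvyi" → prefix "vyyyy" already present; 6 new (i, y, y, v, y, i)
  "vyyiiiivviy" → prefix "vyyi" already present; 7 new (i, i, i, v, v, i, y)
  "vyyvvvvyvi" → prefix "vyyv" already present; 6 new (v, v, v, y, v, i)
  "vyyvyyviiy" → prefix "vyyv" already present; 6 new (y, y, v, i, i, y)
  "vyyivvi" → prefix "vyyi" already present; 3 new (v, v, i)
  "yiyyv" → prefix "yiyyv" already present; 0 new (none)
  "yiyyi" → prefix "yiyy" already present; 1 new (i)
Total nodes = 11 + 1 + 4 + 4 + 10 + 4 + 0 + 5 + 5 + 2 + 6 + 6 + 7 + 6 + 6 + 3 + 0 + 1 = 81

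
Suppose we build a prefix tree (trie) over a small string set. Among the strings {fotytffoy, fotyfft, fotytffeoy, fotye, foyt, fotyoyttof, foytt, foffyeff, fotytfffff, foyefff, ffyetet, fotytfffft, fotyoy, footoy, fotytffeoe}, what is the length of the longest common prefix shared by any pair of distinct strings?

9

Look for the deepest trie node that still has at least two words in its subtree.
"fotytffeoe" and "fotytffeoy" agree on "fotytffeo" (9 characters) before diverging; nothing deeper is shared.
Longest shared-prefix length: 9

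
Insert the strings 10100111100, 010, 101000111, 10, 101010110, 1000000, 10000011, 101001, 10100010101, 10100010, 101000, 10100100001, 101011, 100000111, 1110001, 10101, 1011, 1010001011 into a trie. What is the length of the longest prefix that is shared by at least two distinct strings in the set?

9

Equivalently: take the maximum, over all pairs, of their longest common prefix length.
"10100010101" and "1010001011" agree on "101000101" (9 characters) before diverging; nothing deeper is shared.
Longest shared-prefix length: 9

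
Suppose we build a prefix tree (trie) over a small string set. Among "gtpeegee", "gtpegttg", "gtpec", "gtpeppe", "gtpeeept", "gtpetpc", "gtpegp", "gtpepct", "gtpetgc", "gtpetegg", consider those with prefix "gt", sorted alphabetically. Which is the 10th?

Filter for "gt…" and sort: "gtpec", "gtpeeept", "gtpeegee", "gtpegp", "gtpegttg", "gtpepct", "gtpeppe", "gtpetegg", "gtpetgc", "gtpetpc"
Position 10: gtpetpc

gtpetpc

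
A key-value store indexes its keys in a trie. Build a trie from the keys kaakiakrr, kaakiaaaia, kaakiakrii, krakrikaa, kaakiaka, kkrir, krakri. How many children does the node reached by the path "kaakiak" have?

2

The children of the "kaakiak" node are the distinct next characters among strings starting with "kaakiak".
Characters that immediately follow "kaakiak" among the stored strings: {a, r}.
That node has 2 child edges.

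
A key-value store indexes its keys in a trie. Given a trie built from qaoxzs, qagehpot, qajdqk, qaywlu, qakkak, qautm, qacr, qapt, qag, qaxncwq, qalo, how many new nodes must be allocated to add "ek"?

"ek" shares no prefix with any stored word, so all 2 characters open new nodes.
2 − 0 = 2 new nodes.

2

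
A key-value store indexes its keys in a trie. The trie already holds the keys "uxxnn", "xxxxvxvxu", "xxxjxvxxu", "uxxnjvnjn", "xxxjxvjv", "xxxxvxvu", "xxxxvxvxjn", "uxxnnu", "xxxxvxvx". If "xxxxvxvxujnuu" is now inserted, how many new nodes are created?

Walking "xxxxvxvxujnuu" from the root, the first 9 characters ("xxxxvxvxu") follow existing edges; "j" is the first miss.
New nodes needed: |"xxxxvxvxujnuu"| − 9 = 13 − 9 = 4.

4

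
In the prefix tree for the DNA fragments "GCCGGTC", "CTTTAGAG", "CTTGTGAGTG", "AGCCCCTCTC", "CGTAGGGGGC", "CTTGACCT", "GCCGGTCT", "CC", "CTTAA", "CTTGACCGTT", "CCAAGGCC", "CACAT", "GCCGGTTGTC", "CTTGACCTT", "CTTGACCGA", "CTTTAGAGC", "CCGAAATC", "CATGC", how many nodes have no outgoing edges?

14

Leaves are exactly the stored words that no other stored word extends.
Those words: "AGCCCCTCTC", "CACAT", "CATGC", "CCAAGGCC", "CCGAAATC", "CGTAGGGGGC", "CTTAA", "CTTGACCGA", "CTTGACCGTT", "CTTGACCTT", "CTTGTGAGTG", "CTTTAGAGC", "GCCGGTCT", "GCCGGTTGTC"
Leaf count: 14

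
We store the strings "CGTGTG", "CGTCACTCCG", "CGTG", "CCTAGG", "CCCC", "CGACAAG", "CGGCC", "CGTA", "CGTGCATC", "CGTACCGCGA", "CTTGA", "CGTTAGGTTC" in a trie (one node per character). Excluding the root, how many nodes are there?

50

Trace insertions, counting only characters that open a new branch:
  "CGTGTG" → 6 new (C, G, T, G, T, G)
  "CGTCACTCCG" → prefix "CGT" already present; 7 new (C, A, C, T, C, C, G)
  "CGTG" → prefix "CGTG" already present; 0 new (none)
  "CCTAGG" → prefix "C" already present; 5 new (C, T, A, G, G)
  "CCCC" → prefix "CC" already present; 2 new (C, C)
  "CGACAAG" → prefix "CG" already present; 5 new (A, C, A, A, G)
  "CGGCC" → prefix "CG" already present; 3 new (G, C, C)
  "CGTA" → prefix "CGT" already present; 1 new (A)
  "CGTGCATC" → prefix "CGTG" already present; 4 new (C, A, T, C)
  "CGTACCGCGA" → prefix "CGTA" already present; 6 new (C, C, G, C, G, A)
  "CTTGA" → prefix "C" already present; 4 new (T, T, G, A)
  "CGTTAGGTTC" → prefix "CGT" already present; 7 new (T, A, G, G, T, T, C)
Total nodes = 6 + 7 + 0 + 5 + 2 + 5 + 3 + 1 + 4 + 6 + 4 + 7 = 50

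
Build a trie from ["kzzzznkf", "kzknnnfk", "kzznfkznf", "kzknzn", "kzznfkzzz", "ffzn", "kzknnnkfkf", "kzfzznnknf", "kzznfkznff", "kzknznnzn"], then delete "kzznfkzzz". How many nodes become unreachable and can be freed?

2

After clearing the end-marker at "kzznfkzzz", prune upward until reaching a node still needed by another word.
The suffix "zz" (2 nodes) is used only by "kzznfkzzz"; the node for "kzznfkz" still has the child "n", so pruning stops there.
Nodes removed: 2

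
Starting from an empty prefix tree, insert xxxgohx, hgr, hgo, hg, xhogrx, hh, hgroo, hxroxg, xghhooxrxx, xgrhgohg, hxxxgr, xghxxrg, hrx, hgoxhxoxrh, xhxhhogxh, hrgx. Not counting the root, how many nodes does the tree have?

Insert word by word; a character creates a node only if that edge doesn't already exist:
  "xxxgohx" → 7 new (x, x, x, g, o, h, x)
  "hgr" → 3 new (h, g, r)
  "hgo" → prefix "hg" already present; 1 new (o)
  "hg" → prefix "hg" already present; 0 new (none)
  "xhogrx" → prefix "x" already present; 5 new (h, o, g, r, x)
  "hh" → prefix "h" already present; 1 new (h)
  "hgroo" → prefix "hgr" already present; 2 new (o, o)
  "hxroxg" → prefix "h" already present; 5 new (x, r, o, x, g)
  "xghhooxrxx" → prefix "x" already present; 9 new (g, h, h, o, o, x, r, x, x)
  "xgrhgohg" → prefix "xg" already present; 6 new (r, h, g, o, h, g)
  "hxxxgr" → prefix "hx" already present; 4 new (x, x, g, r)
  "xghxxrg" → prefix "xgh" already present; 4 new (x, x, r, g)
  "hrx" → prefix "h" already present; 2 new (r, x)
  "hgoxhxoxrh" → prefix "hgo" already present; 7 new (x, h, x, o, x, r, h)
  "xhxhhogxh" → prefix "xh" already present; 7 new (x, h, h, o, g, x, h)
  "hrgx" → prefix "hr" already present; 2 new (g, x)
Total nodes = 7 + 3 + 1 + 0 + 5 + 1 + 2 + 5 + 9 + 6 + 4 + 4 + 2 + 7 + 7 + 2 = 65

65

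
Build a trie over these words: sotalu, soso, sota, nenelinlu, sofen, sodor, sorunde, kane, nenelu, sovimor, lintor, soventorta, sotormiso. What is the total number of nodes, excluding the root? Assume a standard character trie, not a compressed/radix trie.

Count nodes per top-level branch (shared prefixes stored once):
  'k'-branch (kane): 4 nodes
  'l'-branch (lintor): 6 nodes
  'n'-branch (nenelinlu, nenelu): 10 nodes
  's'-branch (sodor, sofen, sorunde, soso, sota, sotalu, sotormiso, soventorta, sovimor): 37 nodes
Sum: 57

57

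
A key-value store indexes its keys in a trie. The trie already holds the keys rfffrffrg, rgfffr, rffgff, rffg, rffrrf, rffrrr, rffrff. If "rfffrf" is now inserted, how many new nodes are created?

"rfffrf" is already a full path in the trie; only an end-marker is added.
No new nodes are needed: 0.

0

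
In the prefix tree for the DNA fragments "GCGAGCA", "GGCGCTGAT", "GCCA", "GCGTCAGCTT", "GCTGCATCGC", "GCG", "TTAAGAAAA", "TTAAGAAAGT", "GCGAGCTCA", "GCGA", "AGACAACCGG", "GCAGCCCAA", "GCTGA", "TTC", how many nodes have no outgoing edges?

Leaves are exactly the stored words that no other stored word extends.
Those words: "AGACAACCGG", "GCAGCCCAA", "GCCA", "GCGAGCA", "GCGAGCTCA", "GCGTCAGCTT", "GCTGA", "GCTGCATCGC", "GGCGCTGAT", "TTAAGAAAA", "TTAAGAAAGT", "TTC"
Leaf count: 12

12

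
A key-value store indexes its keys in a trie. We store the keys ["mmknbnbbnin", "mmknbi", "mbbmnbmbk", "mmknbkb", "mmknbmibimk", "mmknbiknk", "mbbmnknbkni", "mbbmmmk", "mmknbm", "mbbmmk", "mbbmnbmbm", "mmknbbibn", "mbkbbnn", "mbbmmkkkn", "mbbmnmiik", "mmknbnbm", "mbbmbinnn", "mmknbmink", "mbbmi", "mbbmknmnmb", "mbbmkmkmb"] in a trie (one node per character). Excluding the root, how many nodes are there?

Trace insertions, counting only characters that open a new branch:
  "mmknbnbbnin" → 11 new (m, m, k, n, b, n, b, b, n, i, n)
  "mmknbi" → prefix "mmknb" already present; 1 new (i)
  "mbbmnbmbk" → prefix "m" already present; 8 new (b, b, m, n, b, m, b, k)
  "mmknbkb" → prefix "mmknb" already present; 2 new (k, b)
  "mmknbmibimk" → prefix "mmknb" already present; 6 new (m, i, b, i, m, k)
  "mmknbiknk" → prefix "mmknbi" already present; 3 new (k, n, k)
  "mbbmnknbkni" → prefix "mbbmn" already present; 6 new (k, n, b, k, n, i)
  "mbbmmmk" → prefix "mbbm" already present; 3 new (m, m, k)
  "mmknbm" → prefix "mmknbm" already present; 0 new (none)
  "mbbmmk" → prefix "mbbmm" already present; 1 new (k)
  "mbbmnbmbm" → prefix "mbbmnbmb" already present; 1 new (m)
  "mmknbbibn" → prefix "mmknb" already present; 4 new (b, i, b, n)
  "mbkbbnn" → prefix "mb" already present; 5 new (k, b, b, n, n)
  "mbbmmkkkn" → prefix "mbbmmk" already present; 3 new (k, k, n)
  "mbbmnmiik" → prefix "mbbmn" already present; 4 new (m, i, i, k)
  "mmknbnbm" → prefix "mmknbnb" already present; 1 new (m)
  "mbbmbinnn" → prefix "mbbm" already present; 5 new (b, i, n, n, n)
  "mmknbmink" → prefix "mmknbmi" already present; 2 new (n, k)
  "mbbmi" → prefix "mbbm" already present; 1 new (i)
  "mbbmknmnmb" → prefix "mbbm" already present; 6 new (k, n, m, n, m, b)
  "mbbmkmkmb" → prefix "mbbmk" already present; 4 new (m, k, m, b)
Total nodes = 11 + 1 + 8 + 2 + 6 + 3 + 6 + 3 + 0 + 1 + 1 + 4 + 5 + 3 + 4 + 1 + 5 + 2 + 1 + 6 + 4 = 77

77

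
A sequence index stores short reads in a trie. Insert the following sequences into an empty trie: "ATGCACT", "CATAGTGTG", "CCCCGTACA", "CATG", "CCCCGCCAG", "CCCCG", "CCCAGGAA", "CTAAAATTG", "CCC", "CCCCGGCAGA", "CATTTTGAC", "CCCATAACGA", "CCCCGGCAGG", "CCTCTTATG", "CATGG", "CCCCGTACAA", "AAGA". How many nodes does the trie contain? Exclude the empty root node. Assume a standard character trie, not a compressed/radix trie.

Count nodes per top-level branch (shared prefixes stored once):
  'A'-branch (AAGA, ATGCACT): 10 nodes
  'C'-branch (CATAGTGTG, CATG, CATGG, CATTTTGAC, CCC, CCCAGGAA, CCCATAACGA, CCCCG, CCCCGCCAG, CCCCGGCAGA, CCCCGGCAGG, CCCCGTACA, CCCCGTACAA, CCTCTTATG, CTAAAATTG): 62 nodes
Sum: 72

72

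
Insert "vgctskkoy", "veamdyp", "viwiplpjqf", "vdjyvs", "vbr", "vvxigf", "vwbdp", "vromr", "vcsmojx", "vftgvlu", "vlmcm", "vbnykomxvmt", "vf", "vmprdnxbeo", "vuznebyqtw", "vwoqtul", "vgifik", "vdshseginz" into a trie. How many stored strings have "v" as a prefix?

Traverse to the node for "v", then collect every word in that subtree.
Matches: "vbnykomxvmt", "vbr", "vcsmojx", "vdjyvs", "vdshseginz", "veamdyp", "vf", "vftgvlu", "vgctskkoy", "vgifik", "viwiplpjqf", "vlmcm", "vmprdnxbeo", "vromr", "vuznebyqtw", "vvxigf", "vwbdp", "vwoqtul"
Count: 18

18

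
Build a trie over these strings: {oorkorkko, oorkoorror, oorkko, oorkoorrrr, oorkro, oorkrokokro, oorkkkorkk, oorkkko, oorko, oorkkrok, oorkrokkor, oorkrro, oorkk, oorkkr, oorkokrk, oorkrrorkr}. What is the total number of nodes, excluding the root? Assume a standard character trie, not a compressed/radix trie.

Insert word by word; a character creates a node only if that edge doesn't already exist:
  "oorkorkko" → 9 new (o, o, r, k, o, r, k, k, o)
  "oorkoorror" → prefix "oorko" already present; 5 new (o, r, r, o, r)
  "oorkko" → prefix "oork" already present; 2 new (k, o)
  "oorkoorrrr" → prefix "oorkoorr" already present; 2 new (r, r)
  "oorkro" → prefix "oork" already present; 2 new (r, o)
  "oorkrokokro" → prefix "oorkro" already present; 5 new (k, o, k, r, o)
  "oorkkkorkk" → prefix "oorkk" already present; 5 new (k, o, r, k, k)
  "oorkkko" → prefix "oorkkko" already present; 0 new (none)
  "oorko" → prefix "oorko" already present; 0 new (none)
  "oorkkrok" → prefix "oorkk" already present; 3 new (r, o, k)
  "oorkrokkor" → prefix "oorkrok" already present; 3 new (k, o, r)
  "oorkrro" → prefix "oorkr" already present; 2 new (r, o)
  "oorkk" → prefix "oorkk" already present; 0 new (none)
  "oorkkr" → prefix "oorkkr" already present; 0 new (none)
  "oorkokrk" → prefix "oorko" already present; 3 new (k, r, k)
  "oorkrrorkr" → prefix "oorkrro" already present; 3 new (r, k, r)
Total nodes = 9 + 5 + 2 + 2 + 2 + 5 + 5 + 0 + 0 + 3 + 3 + 2 + 0 + 0 + 3 + 3 = 44

44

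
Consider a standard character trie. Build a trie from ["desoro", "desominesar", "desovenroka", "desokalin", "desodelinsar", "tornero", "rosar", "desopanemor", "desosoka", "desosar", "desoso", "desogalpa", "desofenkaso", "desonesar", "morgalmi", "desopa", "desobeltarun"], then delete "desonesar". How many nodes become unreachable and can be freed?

5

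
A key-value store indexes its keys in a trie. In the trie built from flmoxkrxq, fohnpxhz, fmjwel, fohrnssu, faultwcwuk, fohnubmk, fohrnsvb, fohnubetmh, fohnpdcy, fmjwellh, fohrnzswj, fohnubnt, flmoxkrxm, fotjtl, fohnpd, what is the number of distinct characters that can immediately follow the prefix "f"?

4

The children of the "f" node are the distinct next characters among strings starting with "f".
Distinct next characters after "f": a, l, m, o.
That node has 4 child edges.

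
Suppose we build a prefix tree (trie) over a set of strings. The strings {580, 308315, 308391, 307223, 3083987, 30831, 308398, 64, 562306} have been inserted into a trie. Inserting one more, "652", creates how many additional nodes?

The longest prefix of "652" already in the trie is "6" (length 1).
New nodes needed: |"652"| − 1 = 3 − 1 = 2.

2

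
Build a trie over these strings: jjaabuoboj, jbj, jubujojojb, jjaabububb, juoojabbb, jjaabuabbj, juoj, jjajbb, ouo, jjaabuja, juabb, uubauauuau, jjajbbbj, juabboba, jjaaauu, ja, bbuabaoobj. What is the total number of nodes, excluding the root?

77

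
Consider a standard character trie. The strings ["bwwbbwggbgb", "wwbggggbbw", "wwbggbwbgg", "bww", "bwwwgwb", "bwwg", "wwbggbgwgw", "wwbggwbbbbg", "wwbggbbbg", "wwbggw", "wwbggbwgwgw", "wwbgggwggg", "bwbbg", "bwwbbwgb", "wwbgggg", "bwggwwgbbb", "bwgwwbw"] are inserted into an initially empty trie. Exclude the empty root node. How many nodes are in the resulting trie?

Trace insertions, counting only characters that open a new branch:
  "bwwbbwggbgb" → 11 new (b, w, w, b, b, w, g, g, b, g, b)
  "wwbggggbbw" → 10 new (w, w, b, g, g, g, g, b, b, w)
  "wwbggbwbgg" → prefix "wwbgg" already present; 5 new (b, w, b, g, g)
  "bww" → prefix "bww" already present; 0 new (none)
  "bwwwgwb" → prefix "bww" already present; 4 new (w, g, w, b)
  "bwwg" → prefix "bww" already present; 1 new (g)
  "wwbggbgwgw" → prefix "wwbggb" already present; 4 new (g, w, g, w)
  "wwbggwbbbbg" → prefix "wwbgg" already present; 6 new (w, b, b, b, b, g)
  "wwbggbbbg" → prefix "wwbggb" already present; 3 new (b, b, g)
  "wwbggw" → prefix "wwbggw" already present; 0 new (none)
  "wwbggbwgwgw" → prefix "wwbggbw" already present; 4 new (g, w, g, w)
  "wwbgggwggg" → prefix "wwbggg" already present; 4 new (w, g, g, g)
  "bwbbg" → prefix "bw" already present; 3 new (b, b, g)
  "bwwbbwgb" → prefix "bwwbbwg" already present; 1 new (b)
  "wwbgggg" → prefix "wwbgggg" already present; 0 new (none)
  "bwggwwgbbb" → prefix "bw" already present; 8 new (g, g, w, w, g, b, b, b)
  "bwgwwbw" → prefix "bwg" already present; 4 new (w, w, b, w)
Total nodes = 11 + 10 + 5 + 0 + 4 + 1 + 4 + 6 + 3 + 0 + 4 + 4 + 3 + 1 + 0 + 8 + 4 = 68

68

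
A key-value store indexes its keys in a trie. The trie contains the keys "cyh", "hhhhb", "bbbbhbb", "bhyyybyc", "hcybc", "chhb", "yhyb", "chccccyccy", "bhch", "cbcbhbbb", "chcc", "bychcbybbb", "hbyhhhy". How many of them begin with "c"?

5

Walk to "c"; the words in its subtree are exactly those with that prefix.
Matches: "cbcbhbbb", "chcc", "chccccyccy", "chhb", "cyh"
Count: 5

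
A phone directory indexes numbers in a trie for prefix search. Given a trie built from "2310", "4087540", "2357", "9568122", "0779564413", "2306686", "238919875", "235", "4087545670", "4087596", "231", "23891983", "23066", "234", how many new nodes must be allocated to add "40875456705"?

1

Walking "40875456705" from the root, the first 10 characters ("4087545670") follow existing edges; "5" is the first miss.
New nodes needed: |"40875456705"| − 10 = 11 − 10 = 1.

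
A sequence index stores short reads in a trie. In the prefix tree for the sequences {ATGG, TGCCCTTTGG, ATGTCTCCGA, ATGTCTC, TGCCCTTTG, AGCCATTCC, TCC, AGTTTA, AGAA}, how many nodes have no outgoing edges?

Leaves are exactly the stored words that no other stored word extends.
Those words: "AGAA", "AGCCATTCC", "AGTTTA", "ATGG", "ATGTCTCCGA", "TCC", "TGCCCTTTGG"
Leaf count: 7

7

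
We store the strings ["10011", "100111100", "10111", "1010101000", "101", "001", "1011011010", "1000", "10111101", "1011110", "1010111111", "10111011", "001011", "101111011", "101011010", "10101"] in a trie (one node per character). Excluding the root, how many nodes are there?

Count nodes per top-level branch (shared prefixes stored once):
  '0'-branch (001, 001011): 6 nodes
  '1'-branch (1000, 10011, 100111100, 101, 10101, 1010101000, 101011010, 1010111111, 1011011010, 10111, 10111011, 1011110, 10111101, 101111011): 41 nodes
Sum: 47

47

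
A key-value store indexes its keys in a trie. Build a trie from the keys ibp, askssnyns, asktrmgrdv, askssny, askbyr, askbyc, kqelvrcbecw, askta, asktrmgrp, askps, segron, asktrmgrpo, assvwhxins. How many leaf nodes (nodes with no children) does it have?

Leaves are exactly the stored words that no other stored word extends.
Those words: "askbyc", "askbyr", "askps", "askssnyns", "askta", "asktrmgrdv", "asktrmgrpo", "assvwhxins", "ibp", "kqelvrcbecw", "segron"
Leaf count: 11

11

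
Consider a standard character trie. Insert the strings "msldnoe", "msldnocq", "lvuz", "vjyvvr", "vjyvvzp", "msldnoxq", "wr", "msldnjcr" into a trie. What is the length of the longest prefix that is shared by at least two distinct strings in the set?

6

Look for the deepest trie node that still has at least two words in its subtree.
e.g. "msldnocq" and "msldnoe" share the prefix "msldno" of length 6; no pair shares a longer one.
Longest shared-prefix length: 6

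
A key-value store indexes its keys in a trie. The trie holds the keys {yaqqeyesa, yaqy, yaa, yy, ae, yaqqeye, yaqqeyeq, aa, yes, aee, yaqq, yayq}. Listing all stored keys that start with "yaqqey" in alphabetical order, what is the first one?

Words with prefix "yaqqey", in lexicographic order: "yaqqeye", "yaqqeyeq", "yaqqeyesa"
The 1st is yaqqeye.

yaqqeye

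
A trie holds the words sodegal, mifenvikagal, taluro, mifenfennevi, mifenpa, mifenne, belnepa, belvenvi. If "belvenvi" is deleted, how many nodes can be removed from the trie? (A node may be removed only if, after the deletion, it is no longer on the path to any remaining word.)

5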